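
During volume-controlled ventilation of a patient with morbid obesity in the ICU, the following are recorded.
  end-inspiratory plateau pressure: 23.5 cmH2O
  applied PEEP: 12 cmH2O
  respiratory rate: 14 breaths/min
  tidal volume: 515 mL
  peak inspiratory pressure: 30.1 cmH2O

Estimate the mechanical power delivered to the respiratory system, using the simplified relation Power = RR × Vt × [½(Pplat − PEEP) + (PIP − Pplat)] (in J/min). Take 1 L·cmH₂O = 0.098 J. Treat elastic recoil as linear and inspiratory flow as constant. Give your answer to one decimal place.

Per-breath work = Vt × [½(Pplat−PEEP) + (PIP−Pplat)] = 0.515 × [0.5×11.5 + 6.6] = 0.515 × 12.35 = 6.36 L·cmH2O.
Power = 14 × 6.36 = 89.04 L·cmH2O/min.
× 0.098 J/(L·cmH2O) → 8.726 J/min.

8.7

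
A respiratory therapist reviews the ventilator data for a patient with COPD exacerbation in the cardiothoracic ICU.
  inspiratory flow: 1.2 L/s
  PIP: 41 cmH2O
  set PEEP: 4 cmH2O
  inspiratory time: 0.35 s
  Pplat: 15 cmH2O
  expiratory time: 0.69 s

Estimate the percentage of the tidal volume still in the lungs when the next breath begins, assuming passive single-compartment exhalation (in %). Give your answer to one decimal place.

Vt = flow × Ti = 1.2 L/s × 0.35 s × 1000 mL/L = 420.0 mL.
R = (PIP − Pplat)/V̇ = (41 − 15) / 1.2 = 26.0/1.2 = 21.667 cmH2O·s/L.
C = Vt/(Pplat − PEEP) = 420.0 / (15 − 4) = 420.0/11.0 = 38.182 mL/cmH2O.
τ = R × C = 21.667 × 0.03818 L/cmH2O = 0.8272 s.
Fraction remaining at end-expiration = e^(−Te/τ) = e^(−0.69/0.8272) = 0.4342 → 43.42%.

43.4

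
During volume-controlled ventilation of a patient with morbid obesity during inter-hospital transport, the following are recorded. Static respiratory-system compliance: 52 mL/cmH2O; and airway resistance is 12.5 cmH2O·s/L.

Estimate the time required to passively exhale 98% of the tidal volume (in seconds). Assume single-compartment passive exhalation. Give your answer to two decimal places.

τ = R × C = 12.5 × 52 mL/cmH2O = 12.5 × 0.052 L/cmH2O = 0.65 s.
Exhaled fraction f = 1 − e^(−t/τ) → t = −τ·ln(1 − f) = −0.65·ln(0.02) = 2.543 s.

2.54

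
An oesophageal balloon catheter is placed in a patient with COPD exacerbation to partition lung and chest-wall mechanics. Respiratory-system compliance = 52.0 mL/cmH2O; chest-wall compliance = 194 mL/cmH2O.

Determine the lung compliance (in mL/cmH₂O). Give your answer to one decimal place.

1/CL = 1/Crs − 1/Ccw.
1/CL = 1/52.0 − 1/194 = 0.01408.
CL = 71.023 mL/cmH2O.

71.0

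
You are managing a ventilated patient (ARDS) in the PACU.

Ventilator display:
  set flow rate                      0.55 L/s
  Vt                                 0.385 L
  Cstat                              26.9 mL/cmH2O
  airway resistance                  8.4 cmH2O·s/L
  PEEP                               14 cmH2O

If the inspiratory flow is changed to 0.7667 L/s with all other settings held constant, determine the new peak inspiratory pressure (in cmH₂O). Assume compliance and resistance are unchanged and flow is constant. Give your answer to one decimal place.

34.8

PIP = Vt/C + R·V̇ + PEEP (constant-flow equation of motion).
Only the resistive term changes: ΔPIP = R × ΔV̇ = 8.4 × (0.7667 − 0.55) = 8.4 × 0.2167 = 1.82 cmH2O.
Original PIP = 385/26.9 + 8.4×0.55 + 14 = 32.932 cmH2O; new PIP = 32.932 + (1.82) = 34.752 cmH2O.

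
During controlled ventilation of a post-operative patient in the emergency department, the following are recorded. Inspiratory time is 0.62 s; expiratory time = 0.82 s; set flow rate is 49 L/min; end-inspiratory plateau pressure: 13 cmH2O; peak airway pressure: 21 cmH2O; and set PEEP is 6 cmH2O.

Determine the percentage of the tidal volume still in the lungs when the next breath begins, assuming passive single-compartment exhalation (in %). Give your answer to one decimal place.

Flow: 49 L/min ÷ 60 = 0.8167 L/s.
Vt = flow × Ti = 0.8167 L/s × 0.62 s × 1000 mL/L = 506.35 mL.
R = (PIP − Pplat)/V̇ = (21 − 13) / 0.8167 = 8.0/0.8167 = 9.796 cmH2O·s/L.
C = Vt/(Pplat − PEEP) = 506.35 / (13 − 6) = 506.35/7.0 = 72.336 mL/cmH2O.
τ = R × C = 9.796 × 0.07234 L/cmH2O = 0.7086 s.
Fraction remaining at end-expiration = e^(−Te/τ) = e^(−0.82/0.7086) = 0.3144 → 31.44%.

31.4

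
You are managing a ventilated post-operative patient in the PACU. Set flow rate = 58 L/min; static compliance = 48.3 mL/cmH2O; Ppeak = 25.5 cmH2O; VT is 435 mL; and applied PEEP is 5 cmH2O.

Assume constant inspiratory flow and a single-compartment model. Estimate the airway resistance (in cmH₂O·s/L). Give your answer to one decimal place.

Flow: 58 L/min ÷ 60 = 0.9667 L/s.
Equation of motion (constant flow): PIP = Vt/C + R·V̇ + PEEP.
R·V̇ = PIP − Vt/C − PEEP = 25.5 − 435/48.3 − 5 = 25.5 − 9.006 − 5 = 11.494 cmH2O.
R = 11.494 / 0.9667 = 11.89 cmH2O·s/L.

11.9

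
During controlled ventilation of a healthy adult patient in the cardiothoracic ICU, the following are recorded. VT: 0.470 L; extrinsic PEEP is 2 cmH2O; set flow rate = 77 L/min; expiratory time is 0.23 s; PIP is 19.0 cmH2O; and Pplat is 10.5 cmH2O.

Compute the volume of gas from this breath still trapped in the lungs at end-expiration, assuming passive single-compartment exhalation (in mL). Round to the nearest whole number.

251

Flow: 77 L/min ÷ 60 = 1.2833 L/s.
R = (PIP − Pplat)/V̇ = (19.0 − 10.5) / 1.2833 = 8.5/1.2833 = 6.624 cmH2O·s/L.
C = Vt/(Pplat − PEEP) = 470.0 / (10.5 − 2) = 470.0/8.5 = 55.294 mL/cmH2O.
τ = R × C = 6.624 × 0.05529 L/cmH2O = 0.3662 s.
Fraction remaining = e^(−Te/τ) = e^(−0.23/0.3662) = 0.5336.
Trapped volume = 470.0 × 0.5336 = 250.79 mL.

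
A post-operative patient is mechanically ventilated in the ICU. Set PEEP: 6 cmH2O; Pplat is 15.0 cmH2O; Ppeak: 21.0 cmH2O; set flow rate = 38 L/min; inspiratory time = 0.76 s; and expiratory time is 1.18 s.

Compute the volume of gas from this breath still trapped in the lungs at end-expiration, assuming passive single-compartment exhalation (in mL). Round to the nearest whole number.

Flow: 38 L/min ÷ 60 = 0.6333 L/s.
Vt = flow × Ti = 0.6333 L/s × 0.76 s × 1000 mL/L = 481.31 mL.
R = (PIP − Pplat)/V̇ = (21.0 − 15.0) / 0.6333 = 6.0/0.6333 = 9.474 cmH2O·s/L.
C = Vt/(Pplat − PEEP) = 481.31 / (15.0 − 6) = 481.31/9.0 = 53.479 mL/cmH2O.
τ = R × C = 9.474 × 0.05348 L/cmH2O = 0.5067 s.
Fraction remaining = e^(−Te/τ) = e^(−1.18/0.5067) = 0.09741.
Trapped volume = 481.31 × 0.09741 = 46.884 mL.

47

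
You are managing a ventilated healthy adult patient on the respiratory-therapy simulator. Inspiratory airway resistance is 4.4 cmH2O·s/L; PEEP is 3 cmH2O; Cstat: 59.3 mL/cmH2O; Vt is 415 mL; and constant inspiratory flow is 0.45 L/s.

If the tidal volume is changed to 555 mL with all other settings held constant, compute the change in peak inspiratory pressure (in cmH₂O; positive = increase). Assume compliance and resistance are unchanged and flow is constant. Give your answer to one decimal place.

2.4

PIP = Vt/C + R·V̇ + PEEP (constant-flow equation of motion).
Only the elastic term changes: ΔPIP = ΔVt / C = (555 − 415) / 59.3 = 2.361 cmH2O.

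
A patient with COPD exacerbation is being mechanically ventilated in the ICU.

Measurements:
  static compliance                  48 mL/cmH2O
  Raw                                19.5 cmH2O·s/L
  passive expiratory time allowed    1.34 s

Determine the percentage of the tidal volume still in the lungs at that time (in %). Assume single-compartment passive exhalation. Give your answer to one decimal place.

τ = R × C = 19.5 × 48 mL/cmH2O = 19.5 × 0.048 L/cmH2O = 0.936 s.
Passive exhalation: V(t)/V₀ = e^(−t/τ) = e^(−1.34/0.936) = 0.2389.
Fraction remaining = 0.2389 → 23.89%.

23.9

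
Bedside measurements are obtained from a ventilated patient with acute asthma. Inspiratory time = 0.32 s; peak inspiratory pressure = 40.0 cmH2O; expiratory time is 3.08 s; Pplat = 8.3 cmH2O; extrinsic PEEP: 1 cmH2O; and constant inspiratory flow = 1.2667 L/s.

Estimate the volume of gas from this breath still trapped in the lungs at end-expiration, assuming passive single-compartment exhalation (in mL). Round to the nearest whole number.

Vt = flow × Ti = 1.2667 L/s × 0.32 s × 1000 mL/L = 405.34 mL.
R = (PIP − Pplat)/V̇ = (40.0 − 8.3) / 1.2667 = 31.7/1.2667 = 25.026 cmH2O·s/L.
C = Vt/(Pplat − PEEP) = 405.34 / (8.3 − 1) = 405.34/7.3 = 55.526 mL/cmH2O.
τ = R × C = 25.026 × 0.05553 L/cmH2O = 1.39 s.
Fraction remaining = e^(−Te/τ) = e^(−3.08/1.39) = 0.1091.
Trapped volume = 405.34 × 0.1091 = 44.223 mL.

44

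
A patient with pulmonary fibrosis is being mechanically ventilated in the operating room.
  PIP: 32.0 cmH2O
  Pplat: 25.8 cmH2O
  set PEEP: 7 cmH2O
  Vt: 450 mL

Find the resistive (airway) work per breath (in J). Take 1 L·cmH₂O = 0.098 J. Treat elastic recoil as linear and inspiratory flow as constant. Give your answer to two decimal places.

0.27

With constant inspiratory flow the resistive pressure is constant at PIP − Pplat = 32.0 − 25.8 = 6.2 cmH2O, so resistive work = 6.2 × 0.450 = 2.79 L·cmH2O.
× 0.098 J/(L·cmH2O) → 0.2734 J.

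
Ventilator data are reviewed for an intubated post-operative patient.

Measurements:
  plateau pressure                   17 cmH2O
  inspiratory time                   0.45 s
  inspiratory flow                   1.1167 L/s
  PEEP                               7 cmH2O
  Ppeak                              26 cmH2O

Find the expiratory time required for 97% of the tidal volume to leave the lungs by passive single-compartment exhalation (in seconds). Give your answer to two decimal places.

1.42

Vt = flow × Ti = 1.1167 L/s × 0.45 s × 1000 mL/L = 502.52 mL.
R = (PIP − Pplat)/V̇ = (26 − 17) / 1.1167 = 9.0/1.1167 = 8.059 cmH2O·s/L.
C = Vt/(Pplat − PEEP) = 502.52 / (17 − 7) = 502.52/10.0 = 50.252 mL/cmH2O.
τ = R × C = 8.059 × 0.05025 L/cmH2O = 0.405 s.
t = −τ·ln(1 − 0.97) = −0.405·ln(0.03) = 1.42 s.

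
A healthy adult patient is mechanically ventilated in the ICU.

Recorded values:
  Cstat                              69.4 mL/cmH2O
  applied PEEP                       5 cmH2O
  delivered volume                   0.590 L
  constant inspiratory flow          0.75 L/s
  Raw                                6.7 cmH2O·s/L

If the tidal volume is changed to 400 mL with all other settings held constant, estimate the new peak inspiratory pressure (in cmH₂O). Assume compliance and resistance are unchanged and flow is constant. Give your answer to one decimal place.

PIP = Vt/C + R·V̇ + PEEP (constant-flow equation of motion).
Only the elastic term changes: ΔPIP = ΔVt / C = (400 − 590) / 69.4 = -2.738 cmH2O.
Original PIP = 590/69.4 + 6.7×0.75 + 5 = 18.526 cmH2O; new PIP = 18.526 + (-2.738) = 15.788 cmH2O.

15.8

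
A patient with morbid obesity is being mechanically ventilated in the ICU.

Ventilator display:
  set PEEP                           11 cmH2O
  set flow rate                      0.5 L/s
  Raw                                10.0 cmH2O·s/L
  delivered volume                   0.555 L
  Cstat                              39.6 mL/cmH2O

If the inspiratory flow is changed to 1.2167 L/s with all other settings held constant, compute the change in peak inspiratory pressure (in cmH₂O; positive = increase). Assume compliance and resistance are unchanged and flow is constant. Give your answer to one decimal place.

PIP = Vt/C + R·V̇ + PEEP (constant-flow equation of motion).
Only the resistive term changes: ΔPIP = R × ΔV̇ = 10.0 × (1.2167 − 0.5) = 10.0 × 0.7167 = 7.167 cmH2O.

7.2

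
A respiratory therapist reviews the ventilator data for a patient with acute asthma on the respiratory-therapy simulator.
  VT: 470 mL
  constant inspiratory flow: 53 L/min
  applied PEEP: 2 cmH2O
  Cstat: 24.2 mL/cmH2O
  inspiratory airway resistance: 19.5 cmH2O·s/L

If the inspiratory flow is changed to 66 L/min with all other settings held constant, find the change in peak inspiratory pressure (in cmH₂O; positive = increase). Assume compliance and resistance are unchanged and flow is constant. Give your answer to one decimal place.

Flow: 53 L/min ÷ 60 = 0.8833 L/s.
New flow: 66 L/min ÷ 60 = 1.1 L/s.
PIP = Vt/C + R·V̇ + PEEP (constant-flow equation of motion).
Only the resistive term changes: ΔPIP = R × ΔV̇ = 19.5 × (1.1 − 0.8833) = 19.5 × 0.2167 = 4.226 cmH2O.

4.2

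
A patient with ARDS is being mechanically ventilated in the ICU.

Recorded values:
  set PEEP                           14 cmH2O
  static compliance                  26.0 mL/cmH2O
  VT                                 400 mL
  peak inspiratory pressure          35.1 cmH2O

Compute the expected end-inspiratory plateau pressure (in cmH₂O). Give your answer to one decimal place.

29.4

Pplat = PEEP + Vt / Cstat = 14 + 400 / 26.0 = 14 + 15.385 = 29.385 cmH2O.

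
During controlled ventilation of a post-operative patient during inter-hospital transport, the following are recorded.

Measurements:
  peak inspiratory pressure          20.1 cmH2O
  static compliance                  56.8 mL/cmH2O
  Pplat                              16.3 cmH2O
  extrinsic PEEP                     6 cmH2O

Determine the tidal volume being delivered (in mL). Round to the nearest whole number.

Vt = Cstat × (Pplat − PEEP) = 56.8 × (16.3 − 6) = 56.8 × 10.3 = 585.04 mL.

585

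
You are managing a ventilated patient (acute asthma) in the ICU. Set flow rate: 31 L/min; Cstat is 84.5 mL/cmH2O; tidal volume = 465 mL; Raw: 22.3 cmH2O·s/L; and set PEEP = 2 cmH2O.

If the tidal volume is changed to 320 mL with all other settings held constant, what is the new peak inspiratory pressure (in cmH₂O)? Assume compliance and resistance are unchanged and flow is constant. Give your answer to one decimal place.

Flow: 31 L/min ÷ 60 = 0.5167 L/s.
PIP = Vt/C + R·V̇ + PEEP (constant-flow equation of motion).
Only the elastic term changes: ΔPIP = ΔVt / C = (320 − 465) / 84.5 = -1.716 cmH2O.
Original PIP = 465/84.5 + 22.3×0.5167 + 2 = 19.025 cmH2O; new PIP = 19.025 + (-1.716) = 17.309 cmH2O.

17.3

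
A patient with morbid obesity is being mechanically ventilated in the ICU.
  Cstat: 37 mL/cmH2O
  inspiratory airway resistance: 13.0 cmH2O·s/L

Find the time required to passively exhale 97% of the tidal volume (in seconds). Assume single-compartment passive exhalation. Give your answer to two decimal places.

τ = R × C = 13.0 × 37 mL/cmH2O = 13.0 × 0.037 L/cmH2O = 0.481 s.
Exhaled fraction f = 1 − e^(−t/τ) → t = −τ·ln(1 − f) = −0.481·ln(0.03) = 1.687 s.

1.69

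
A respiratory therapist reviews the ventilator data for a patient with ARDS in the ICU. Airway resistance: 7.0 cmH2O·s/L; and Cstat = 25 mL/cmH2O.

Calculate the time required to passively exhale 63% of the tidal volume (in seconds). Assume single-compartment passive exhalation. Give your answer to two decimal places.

τ = R × C = 7.0 × 25 mL/cmH2O = 7.0 × 0.025 L/cmH2O = 0.175 s.
Exhaled fraction f = 1 − e^(−t/τ) → t = −τ·ln(1 − f) = −0.175·ln(0.37) = 0.174 s.

0.17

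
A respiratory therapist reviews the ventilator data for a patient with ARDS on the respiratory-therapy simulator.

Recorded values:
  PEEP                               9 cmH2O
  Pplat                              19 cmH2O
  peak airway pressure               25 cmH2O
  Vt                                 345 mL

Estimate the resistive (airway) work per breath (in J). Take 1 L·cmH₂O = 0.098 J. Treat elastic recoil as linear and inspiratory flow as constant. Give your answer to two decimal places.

With constant inspiratory flow the resistive pressure is constant at PIP − Pplat = 25 − 19 = 6.0 cmH2O, so resistive work = 6.0 × 0.345 = 2.07 L·cmH2O.
× 0.098 J/(L·cmH2O) → 0.2029 J.

0.20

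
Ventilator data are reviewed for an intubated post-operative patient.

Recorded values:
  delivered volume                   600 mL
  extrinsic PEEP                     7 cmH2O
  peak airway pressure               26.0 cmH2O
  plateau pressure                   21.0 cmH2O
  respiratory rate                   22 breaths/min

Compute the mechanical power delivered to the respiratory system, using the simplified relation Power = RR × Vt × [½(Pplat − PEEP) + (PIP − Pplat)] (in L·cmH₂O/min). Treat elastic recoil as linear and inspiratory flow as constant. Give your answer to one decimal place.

158.4

Per-breath work = Vt × [½(Pplat−PEEP) + (PIP−Pplat)] = 0.600 × [0.5×14.0 + 5.0] = 0.600 × 12.0 = 7.2 L·cmH2O.
Power = 22 × 7.2 = 158.4 L·cmH2O/min.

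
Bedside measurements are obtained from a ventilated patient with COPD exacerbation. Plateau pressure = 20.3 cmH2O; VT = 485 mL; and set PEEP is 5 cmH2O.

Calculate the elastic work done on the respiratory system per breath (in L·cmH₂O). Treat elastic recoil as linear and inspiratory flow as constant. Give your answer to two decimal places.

3.71

Elastic work ≈ ½ × (Pplat − PEEP) × Vt = 0.5 × (20.3 − 5) × 0.485 L = 0.5 × 15.3 × 0.485 = 3.71 L·cmH2O.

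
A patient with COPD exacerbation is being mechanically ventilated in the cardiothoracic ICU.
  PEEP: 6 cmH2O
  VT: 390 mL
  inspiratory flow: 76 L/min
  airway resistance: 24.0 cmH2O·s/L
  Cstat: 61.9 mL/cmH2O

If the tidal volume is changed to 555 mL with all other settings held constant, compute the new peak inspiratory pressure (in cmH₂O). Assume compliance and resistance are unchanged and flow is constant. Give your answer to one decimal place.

Flow: 76 L/min ÷ 60 = 1.2667 L/s.
PIP = Vt/C + R·V̇ + PEEP (constant-flow equation of motion).
Only the elastic term changes: ΔPIP = ΔVt / C = (555 − 390) / 61.9 = 2.666 cmH2O.
Original PIP = 390/61.9 + 24.0×1.2667 + 6 = 42.701 cmH2O; new PIP = 42.701 + (2.666) = 45.367 cmH2O.

45.4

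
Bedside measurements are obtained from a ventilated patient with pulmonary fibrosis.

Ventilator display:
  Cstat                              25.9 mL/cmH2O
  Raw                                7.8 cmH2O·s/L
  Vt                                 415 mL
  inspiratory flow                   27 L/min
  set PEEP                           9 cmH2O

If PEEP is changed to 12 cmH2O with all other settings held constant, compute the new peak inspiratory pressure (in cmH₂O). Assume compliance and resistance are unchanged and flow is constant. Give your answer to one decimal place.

Flow: 27 L/min ÷ 60 = 0.45 L/s.
PIP = Vt/C + R·V̇ + PEEP (constant-flow equation of motion).
Only the baseline term changes: ΔPIP = ΔPEEP = 12 − 9 = 3.0 cmH2O.
Original PIP = 415/25.9 + 7.8×0.45 + 9 = 28.533 cmH2O; new PIP = 28.533 + (3.0) = 31.533 cmH2O.

31.5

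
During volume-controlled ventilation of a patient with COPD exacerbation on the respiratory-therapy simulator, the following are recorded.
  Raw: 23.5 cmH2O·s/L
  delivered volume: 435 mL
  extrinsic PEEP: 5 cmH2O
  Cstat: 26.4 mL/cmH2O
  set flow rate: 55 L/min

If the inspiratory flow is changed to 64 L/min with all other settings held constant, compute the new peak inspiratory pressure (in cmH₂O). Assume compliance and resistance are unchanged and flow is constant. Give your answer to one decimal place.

Flow: 55 L/min ÷ 60 = 0.9167 L/s.
New flow: 64 L/min ÷ 60 = 1.0667 L/s.
PIP = Vt/C + R·V̇ + PEEP (constant-flow equation of motion).
Only the resistive term changes: ΔPIP = R × ΔV̇ = 23.5 × (1.0667 − 0.9167) = 23.5 × 0.15 = 3.525 cmH2O.
Original PIP = 435/26.4 + 23.5×0.9167 + 5 = 43.02 cmH2O; new PIP = 43.02 + (3.525) = 46.545 cmH2O.

46.5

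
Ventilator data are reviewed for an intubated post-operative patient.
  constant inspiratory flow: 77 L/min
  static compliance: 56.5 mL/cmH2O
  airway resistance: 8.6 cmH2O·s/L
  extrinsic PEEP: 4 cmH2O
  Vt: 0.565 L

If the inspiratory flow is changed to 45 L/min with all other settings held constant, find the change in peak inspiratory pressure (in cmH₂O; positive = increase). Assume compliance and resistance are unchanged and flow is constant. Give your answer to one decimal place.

Flow: 77 L/min ÷ 60 = 1.2833 L/s.
New flow: 45 L/min ÷ 60 = 0.75 L/s.
PIP = Vt/C + R·V̇ + PEEP (constant-flow equation of motion).
Only the resistive term changes: ΔPIP = R × ΔV̇ = 8.6 × (0.75 − 1.2833) = 8.6 × -0.5333 = -4.586 cmH2O.

-4.6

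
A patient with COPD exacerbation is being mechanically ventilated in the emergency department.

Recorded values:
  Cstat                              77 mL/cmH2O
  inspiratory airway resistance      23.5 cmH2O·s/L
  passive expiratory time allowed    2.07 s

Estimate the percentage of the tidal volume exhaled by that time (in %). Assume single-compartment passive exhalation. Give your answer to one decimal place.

τ = R × C = 23.5 × 77 mL/cmH2O = 23.5 × 0.077 L/cmH2O = 1.81 s.
Passive exhalation: V(t)/V₀ = e^(−t/τ) = e^(−2.07/1.81) = 0.3187.
Fraction exhaled = 1 − 0.3187 = 0.6813 → 68.13%.

68.1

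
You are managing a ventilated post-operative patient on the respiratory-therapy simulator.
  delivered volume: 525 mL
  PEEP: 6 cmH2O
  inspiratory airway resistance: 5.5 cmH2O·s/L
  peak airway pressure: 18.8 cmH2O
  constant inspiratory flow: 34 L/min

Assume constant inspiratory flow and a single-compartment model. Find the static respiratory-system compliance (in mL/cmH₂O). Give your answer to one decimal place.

Flow: 34 L/min ÷ 60 = 0.5667 L/s.
Equation of motion (constant flow): PIP = Vt/C + R·V̇ + PEEP.
Vt/C = PIP − R·V̇ − PEEP = 18.8 − 5.5×0.5667 − 6 = 18.8 − 3.117 − 6 = 9.683 cmH2O.
C = Vt / 9.683 = 525 / 9.683 = 54.219 mL/cmH2O.

54.2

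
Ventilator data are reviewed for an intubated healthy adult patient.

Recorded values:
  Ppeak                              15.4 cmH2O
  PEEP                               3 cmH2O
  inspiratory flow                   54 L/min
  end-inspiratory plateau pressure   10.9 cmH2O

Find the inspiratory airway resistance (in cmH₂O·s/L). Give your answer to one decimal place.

Flow: 54 L/min ÷ 60 = 0.9 L/s.
Raw = (PIP − Pplat) / flow = (15.4 − 10.9) / 0.9 = 4.5 / 0.9 = 5.0 cmH2O·s/L.

5.0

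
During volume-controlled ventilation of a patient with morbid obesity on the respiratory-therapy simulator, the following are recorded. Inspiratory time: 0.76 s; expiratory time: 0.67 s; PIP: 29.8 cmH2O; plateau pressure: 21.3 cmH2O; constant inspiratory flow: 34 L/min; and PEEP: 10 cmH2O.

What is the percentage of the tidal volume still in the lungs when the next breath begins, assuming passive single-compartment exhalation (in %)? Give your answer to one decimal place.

Flow: 34 L/min ÷ 60 = 0.5667 L/s.
Vt = flow × Ti = 0.5667 L/s × 0.76 s × 1000 mL/L = 430.69 mL.
R = (PIP − Pplat)/V̇ = (29.8 − 21.3) / 0.5667 = 8.5/0.5667 = 14.999 cmH2O·s/L.
C = Vt/(Pplat − PEEP) = 430.69 / (21.3 − 10) = 430.69/11.3 = 38.114 mL/cmH2O.
τ = R × C = 14.999 × 0.03811 L/cmH2O = 0.5716 s.
Fraction remaining at end-expiration = e^(−Te/τ) = e^(−0.67/0.5716) = 0.3097 → 30.97%.

31.0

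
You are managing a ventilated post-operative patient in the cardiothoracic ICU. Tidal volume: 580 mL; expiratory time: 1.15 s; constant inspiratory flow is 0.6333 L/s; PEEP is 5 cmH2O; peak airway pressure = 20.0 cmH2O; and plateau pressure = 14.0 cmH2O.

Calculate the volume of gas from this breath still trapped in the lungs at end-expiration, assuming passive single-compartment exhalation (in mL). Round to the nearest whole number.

88

R = (PIP − Pplat)/V̇ = (20.0 − 14.0) / 0.6333 = 6.0/0.6333 = 9.474 cmH2O·s/L.
C = Vt/(Pplat − PEEP) = 580.0 / (14.0 − 5) = 580.0/9.0 = 64.444 mL/cmH2O.
τ = R × C = 9.474 × 0.06444 L/cmH2O = 0.6105 s.
Fraction remaining = e^(−Te/τ) = e^(−1.15/0.6105) = 0.152.
Trapped volume = 580.0 × 0.152 = 88.16 mL.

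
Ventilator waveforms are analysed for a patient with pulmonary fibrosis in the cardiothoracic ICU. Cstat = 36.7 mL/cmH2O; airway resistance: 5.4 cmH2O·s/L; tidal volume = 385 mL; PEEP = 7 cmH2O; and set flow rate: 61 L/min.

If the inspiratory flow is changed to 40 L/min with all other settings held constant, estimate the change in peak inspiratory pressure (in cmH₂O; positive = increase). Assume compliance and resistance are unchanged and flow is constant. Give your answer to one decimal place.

Flow: 61 L/min ÷ 60 = 1.0167 L/s.
New flow: 40 L/min ÷ 60 = 0.6667 L/s.
PIP = Vt/C + R·V̇ + PEEP (constant-flow equation of motion).
Only the resistive term changes: ΔPIP = R × ΔV̇ = 5.4 × (0.6667 − 1.0167) = 5.4 × -0.35 = -1.89 cmH2O.

-1.9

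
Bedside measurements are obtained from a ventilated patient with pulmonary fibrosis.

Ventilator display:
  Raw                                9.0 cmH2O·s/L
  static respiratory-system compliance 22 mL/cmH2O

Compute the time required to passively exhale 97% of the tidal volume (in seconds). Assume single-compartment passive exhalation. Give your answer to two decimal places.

0.69

τ = R × C = 9.0 × 22 mL/cmH2O = 9.0 × 0.022 L/cmH2O = 0.198 s.
Exhaled fraction f = 1 − e^(−t/τ) → t = −τ·ln(1 − f) = −0.198·ln(0.03) = 0.6943 s.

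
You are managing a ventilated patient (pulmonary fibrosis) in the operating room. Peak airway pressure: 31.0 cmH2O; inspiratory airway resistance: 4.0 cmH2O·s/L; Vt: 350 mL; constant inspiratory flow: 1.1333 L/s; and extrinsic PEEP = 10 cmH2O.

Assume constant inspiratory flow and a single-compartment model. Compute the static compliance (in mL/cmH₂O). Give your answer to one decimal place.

Equation of motion (constant flow): PIP = Vt/C + R·V̇ + PEEP.
Vt/C = PIP − R·V̇ − PEEP = 31.0 − 4.0×1.1333 − 10 = 31.0 − 4.533 − 10 = 16.467 cmH2O.
C = Vt / 16.467 = 350 / 16.467 = 21.255 mL/cmH2O.

21.3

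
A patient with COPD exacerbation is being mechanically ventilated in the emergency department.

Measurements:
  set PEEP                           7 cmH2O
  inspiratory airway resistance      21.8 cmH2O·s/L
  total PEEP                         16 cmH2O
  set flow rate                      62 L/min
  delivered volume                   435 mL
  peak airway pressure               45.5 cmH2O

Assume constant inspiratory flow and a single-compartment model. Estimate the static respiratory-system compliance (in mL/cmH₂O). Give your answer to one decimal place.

62.4

Flow: 62 L/min ÷ 60 = 1.0333 L/s.
Total PEEP = 16 cmH2O (set 7 + intrinsic 9); this is the baseline alveolar pressure.
Equation of motion (constant flow): PIP = Vt/C + R·V̇ + PEEP.
Vt/C = PIP − R·V̇ − PEEP = 45.5 − 21.8×1.0333 − 16 = 45.5 − 22.526 − 16 = 6.974 cmH2O.
C = Vt / 6.974 = 435 / 6.974 = 62.375 mL/cmH2O.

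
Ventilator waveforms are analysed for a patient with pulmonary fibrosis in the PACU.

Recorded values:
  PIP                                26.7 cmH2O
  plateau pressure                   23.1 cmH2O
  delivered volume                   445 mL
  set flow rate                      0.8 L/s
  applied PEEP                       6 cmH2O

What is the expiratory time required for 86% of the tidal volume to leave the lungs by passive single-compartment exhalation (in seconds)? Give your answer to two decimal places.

0.23

R = (PIP − Pplat)/V̇ = (26.7 − 23.1) / 0.8 = 3.6/0.8 = 4.5 cmH2O·s/L.
C = Vt/(Pplat − PEEP) = 445.0 / (23.1 − 6) = 445.0/17.1 = 26.023 mL/cmH2O.
τ = R × C = 4.5 × 0.02602 L/cmH2O = 0.1171 s.
t = −τ·ln(1 − 0.86) = −0.1171·ln(0.14) = 0.2302 s.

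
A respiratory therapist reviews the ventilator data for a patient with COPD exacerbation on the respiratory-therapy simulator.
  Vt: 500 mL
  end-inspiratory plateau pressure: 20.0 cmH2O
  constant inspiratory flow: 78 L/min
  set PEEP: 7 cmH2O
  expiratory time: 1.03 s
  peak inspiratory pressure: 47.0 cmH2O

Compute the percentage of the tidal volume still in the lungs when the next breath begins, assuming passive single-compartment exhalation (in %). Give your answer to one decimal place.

27.5

Flow: 78 L/min ÷ 60 = 1.3 L/s.
R = (PIP − Pplat)/V̇ = (47.0 − 20.0) / 1.3 = 27.0/1.3 = 20.769 cmH2O·s/L.
C = Vt/(Pplat − PEEP) = 500.0 / (20.0 − 7) = 500.0/13.0 = 38.462 mL/cmH2O.
τ = R × C = 20.769 × 0.03846 L/cmH2O = 0.7988 s.
Fraction remaining at end-expiration = e^(−Te/τ) = e^(−1.03/0.7988) = 0.2754 → 27.54%.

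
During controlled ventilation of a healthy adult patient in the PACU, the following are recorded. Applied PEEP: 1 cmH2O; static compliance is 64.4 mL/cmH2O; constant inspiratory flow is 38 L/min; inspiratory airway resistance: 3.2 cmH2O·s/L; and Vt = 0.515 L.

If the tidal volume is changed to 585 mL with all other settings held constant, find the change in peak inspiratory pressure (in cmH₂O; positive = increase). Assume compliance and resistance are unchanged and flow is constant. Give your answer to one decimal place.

PIP = Vt/C + R·V̇ + PEEP (constant-flow equation of motion).
Only the elastic term changes: ΔPIP = ΔVt / C = (585 − 515) / 64.4 = 1.087 cmH2O.

1.1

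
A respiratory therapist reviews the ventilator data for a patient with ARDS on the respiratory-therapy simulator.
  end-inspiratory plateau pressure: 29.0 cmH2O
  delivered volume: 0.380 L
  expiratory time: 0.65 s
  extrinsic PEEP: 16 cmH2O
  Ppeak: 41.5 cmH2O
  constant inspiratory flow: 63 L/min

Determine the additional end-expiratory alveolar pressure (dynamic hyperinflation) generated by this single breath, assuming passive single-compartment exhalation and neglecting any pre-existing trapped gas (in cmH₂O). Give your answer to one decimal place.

Flow: 63 L/min ÷ 60 = 1.05 L/s.
R = (PIP − Pplat)/V̇ = (41.5 − 29.0) / 1.05 = 12.5/1.05 = 11.905 cmH2O·s/L.
C = Vt/(Pplat − PEEP) = 380.0 / (29.0 − 16) = 380.0/13.0 = 29.231 mL/cmH2O.
τ = R × C = 11.905 × 0.02923 L/cmH2O = 0.348 s.
Fraction remaining = e^(−Te/τ) = e^(−0.65/0.348) = 0.1545; trapped volume = 380.0 × 0.1545 = 58.71 mL.
Additional alveolar pressure from trapping ≈ V_trapped / C = 58.71 / 29.231 = 2.008 cmH2O.

2.0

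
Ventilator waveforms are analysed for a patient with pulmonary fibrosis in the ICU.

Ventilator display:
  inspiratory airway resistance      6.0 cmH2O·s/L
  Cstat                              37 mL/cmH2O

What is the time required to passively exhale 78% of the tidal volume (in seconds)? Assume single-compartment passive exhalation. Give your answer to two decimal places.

0.34

τ = R × C = 6.0 × 37 mL/cmH2O = 6.0 × 0.037 L/cmH2O = 0.222 s.
Exhaled fraction f = 1 − e^(−t/τ) → t = −τ·ln(1 − f) = −0.222·ln(0.22) = 0.3361 s.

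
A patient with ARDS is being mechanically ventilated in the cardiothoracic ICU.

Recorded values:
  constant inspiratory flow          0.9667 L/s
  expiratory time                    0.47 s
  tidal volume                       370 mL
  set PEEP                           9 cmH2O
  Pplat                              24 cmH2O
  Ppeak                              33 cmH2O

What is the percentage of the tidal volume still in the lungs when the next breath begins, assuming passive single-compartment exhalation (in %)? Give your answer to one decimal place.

R = (PIP − Pplat)/V̇ = (33 − 24) / 0.9667 = 9.0/0.9667 = 9.31 cmH2O·s/L.
C = Vt/(Pplat − PEEP) = 370.0 / (24 − 9) = 370.0/15.0 = 24.667 mL/cmH2O.
τ = R × C = 9.31 × 0.02467 L/cmH2O = 0.2297 s.
Fraction remaining at end-expiration = e^(−Te/τ) = e^(−0.47/0.2297) = 0.1292 → 12.92%.

12.9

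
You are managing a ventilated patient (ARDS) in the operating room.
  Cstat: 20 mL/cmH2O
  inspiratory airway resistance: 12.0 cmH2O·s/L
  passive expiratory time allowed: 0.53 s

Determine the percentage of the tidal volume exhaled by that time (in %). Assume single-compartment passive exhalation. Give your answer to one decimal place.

τ = R × C = 12.0 × 20 mL/cmH2O = 12.0 × 0.020 L/cmH2O = 0.24 s.
Passive exhalation: V(t)/V₀ = e^(−t/τ) = e^(−0.53/0.24) = 0.1099.
Fraction exhaled = 1 − 0.1099 = 0.8901 → 89.01%.

89.0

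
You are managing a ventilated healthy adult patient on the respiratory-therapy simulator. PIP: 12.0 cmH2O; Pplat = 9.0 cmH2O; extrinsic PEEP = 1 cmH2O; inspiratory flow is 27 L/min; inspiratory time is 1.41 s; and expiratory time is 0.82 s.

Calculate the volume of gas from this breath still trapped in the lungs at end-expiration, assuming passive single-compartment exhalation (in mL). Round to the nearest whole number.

Flow: 27 L/min ÷ 60 = 0.45 L/s.
Vt = flow × Ti = 0.45 L/s × 1.41 s × 1000 mL/L = 634.5 mL.
R = (PIP − Pplat)/V̇ = (12.0 − 9.0) / 0.45 = 3.0/0.45 = 6.667 cmH2O·s/L.
C = Vt/(Pplat − PEEP) = 634.5 / (9.0 − 1) = 634.5/8.0 = 79.313 mL/cmH2O.
τ = R × C = 6.667 × 0.07931 L/cmH2O = 0.5288 s.
Fraction remaining = e^(−Te/τ) = e^(−0.82/0.5288) = 0.2121.
Trapped volume = 634.5 × 0.2121 = 134.58 mL.

135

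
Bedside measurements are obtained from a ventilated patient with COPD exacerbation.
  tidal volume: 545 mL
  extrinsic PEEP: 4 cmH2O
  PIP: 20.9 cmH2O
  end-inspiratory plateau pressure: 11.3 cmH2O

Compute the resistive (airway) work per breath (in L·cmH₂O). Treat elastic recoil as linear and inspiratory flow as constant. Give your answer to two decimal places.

With constant inspiratory flow the resistive pressure is constant at PIP − Pplat = 20.9 − 11.3 = 9.6 cmH2O, so resistive work = 9.6 × 0.545 = 5.232 L·cmH2O.

5.23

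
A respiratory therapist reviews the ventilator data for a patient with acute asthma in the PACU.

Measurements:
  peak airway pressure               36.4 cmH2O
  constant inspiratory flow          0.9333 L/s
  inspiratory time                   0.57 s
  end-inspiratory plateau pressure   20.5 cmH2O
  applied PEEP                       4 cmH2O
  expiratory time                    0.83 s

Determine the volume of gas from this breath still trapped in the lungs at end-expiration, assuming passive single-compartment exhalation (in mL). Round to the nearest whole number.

Vt = flow × Ti = 0.9333 L/s × 0.57 s × 1000 mL/L = 531.98 mL.
R = (PIP − Pplat)/V̇ = (36.4 − 20.5) / 0.9333 = 15.9/0.9333 = 17.036 cmH2O·s/L.
C = Vt/(Pplat − PEEP) = 531.98 / (20.5 − 4) = 531.98/16.5 = 32.241 mL/cmH2O.
τ = R × C = 17.036 × 0.03224 L/cmH2O = 0.5492 s.
Fraction remaining = e^(−Te/τ) = e^(−0.83/0.5492) = 0.2206.
Trapped volume = 531.98 × 0.2206 = 117.35 mL.

117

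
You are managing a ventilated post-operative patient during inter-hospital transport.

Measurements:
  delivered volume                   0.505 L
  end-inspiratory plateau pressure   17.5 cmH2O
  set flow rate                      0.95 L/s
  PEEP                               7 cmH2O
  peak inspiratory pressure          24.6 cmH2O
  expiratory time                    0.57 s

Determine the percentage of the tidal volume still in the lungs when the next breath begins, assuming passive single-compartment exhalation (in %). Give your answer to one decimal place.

R = (PIP − Pplat)/V̇ = (24.6 − 17.5) / 0.95 = 7.1/0.95 = 7.474 cmH2O·s/L.
C = Vt/(Pplat − PEEP) = 505.0 / (17.5 − 7) = 505.0/10.5 = 48.095 mL/cmH2O.
τ = R × C = 7.474 × 0.0481 L/cmH2O = 0.3595 s.
Fraction remaining at end-expiration = e^(−Te/τ) = e^(−0.57/0.3595) = 0.2048 → 20.48%.

20.5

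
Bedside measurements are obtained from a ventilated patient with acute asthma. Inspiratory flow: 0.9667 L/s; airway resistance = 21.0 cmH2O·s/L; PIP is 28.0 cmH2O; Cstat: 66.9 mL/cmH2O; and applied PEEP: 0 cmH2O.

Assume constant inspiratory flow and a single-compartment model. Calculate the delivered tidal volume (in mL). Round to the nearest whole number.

Equation of motion (constant flow): PIP = Vt/C + R·V̇ + PEEP.
Vt/C = PIP − R·V̇ − PEEP = 28.0 − 20.301 − 0 = 7.699 cmH2O.
Vt = C × 7.699 = 66.9 × 7.699 = 515.06 mL.

515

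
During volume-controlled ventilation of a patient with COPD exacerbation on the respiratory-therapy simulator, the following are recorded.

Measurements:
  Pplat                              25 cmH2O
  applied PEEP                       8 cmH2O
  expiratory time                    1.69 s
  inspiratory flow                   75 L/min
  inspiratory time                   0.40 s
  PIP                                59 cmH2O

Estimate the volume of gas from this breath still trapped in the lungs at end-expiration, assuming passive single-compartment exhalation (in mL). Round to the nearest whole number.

60

Flow: 75 L/min ÷ 60 = 1.25 L/s.
Vt = flow × Ti = 1.25 L/s × 0.40 s × 1000 mL/L = 500.0 mL.
R = (PIP − Pplat)/V̇ = (59 − 25) / 1.25 = 34.0/1.25 = 27.2 cmH2O·s/L.
C = Vt/(Pplat − PEEP) = 500.0 / (25 − 8) = 500.0/17.0 = 29.412 mL/cmH2O.
τ = R × C = 27.2 × 0.02941 L/cmH2O = 0.8 s.
Fraction remaining = e^(−Te/τ) = e^(−1.69/0.8) = 0.1209.
Trapped volume = 500.0 × 0.1209 = 60.45 mL.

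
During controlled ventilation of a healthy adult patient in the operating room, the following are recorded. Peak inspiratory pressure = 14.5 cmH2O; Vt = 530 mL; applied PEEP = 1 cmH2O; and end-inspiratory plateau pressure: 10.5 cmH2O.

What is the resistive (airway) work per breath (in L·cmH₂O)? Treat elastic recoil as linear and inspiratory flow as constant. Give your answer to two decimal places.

2.12

With constant inspiratory flow the resistive pressure is constant at PIP − Pplat = 14.5 − 10.5 = 4.0 cmH2O, so resistive work = 4.0 × 0.530 = 2.12 L·cmH2O.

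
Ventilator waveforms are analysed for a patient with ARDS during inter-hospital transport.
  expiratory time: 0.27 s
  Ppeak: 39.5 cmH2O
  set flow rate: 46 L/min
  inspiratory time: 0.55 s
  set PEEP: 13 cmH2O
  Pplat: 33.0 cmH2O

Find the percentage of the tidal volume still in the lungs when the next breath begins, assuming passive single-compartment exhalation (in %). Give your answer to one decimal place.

22.1

Flow: 46 L/min ÷ 60 = 0.7667 L/s.
Vt = flow × Ti = 0.7667 L/s × 0.55 s × 1000 mL/L = 421.69 mL.
R = (PIP − Pplat)/V̇ = (39.5 − 33.0) / 0.7667 = 6.5/0.7667 = 8.478 cmH2O·s/L.
C = Vt/(Pplat − PEEP) = 421.69 / (33.0 − 13) = 421.69/20.0 = 21.085 mL/cmH2O.
τ = R × C = 8.478 × 0.02109 L/cmH2O = 0.1788 s.
Fraction remaining at end-expiration = e^(−Te/τ) = e^(−0.27/0.1788) = 0.2209 → 22.09%.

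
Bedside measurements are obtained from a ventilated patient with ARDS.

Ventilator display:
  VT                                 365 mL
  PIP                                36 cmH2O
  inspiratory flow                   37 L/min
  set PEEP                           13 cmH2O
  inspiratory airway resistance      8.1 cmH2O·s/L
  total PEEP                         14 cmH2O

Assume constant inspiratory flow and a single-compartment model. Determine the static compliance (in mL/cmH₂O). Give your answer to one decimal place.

Flow: 37 L/min ÷ 60 = 0.6167 L/s.
Total PEEP = 14 cmH2O (set 13 + intrinsic 1); this is the baseline alveolar pressure.
Equation of motion (constant flow): PIP = Vt/C + R·V̇ + PEEP.
Vt/C = PIP − R·V̇ − PEEP = 36 − 8.1×0.6167 − 14 = 36 − 4.995 − 14 = 17.005 cmH2O.
C = Vt / 17.005 = 365 / 17.005 = 21.464 mL/cmH2O.

21.5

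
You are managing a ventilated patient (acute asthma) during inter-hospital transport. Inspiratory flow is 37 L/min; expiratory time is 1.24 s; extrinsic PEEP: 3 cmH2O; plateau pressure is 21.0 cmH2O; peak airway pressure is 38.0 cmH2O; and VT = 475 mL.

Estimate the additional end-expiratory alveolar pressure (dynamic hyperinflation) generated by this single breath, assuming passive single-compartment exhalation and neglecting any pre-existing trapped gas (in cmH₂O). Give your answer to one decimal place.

Flow: 37 L/min ÷ 60 = 0.6167 L/s.
R = (PIP − Pplat)/V̇ = (38.0 − 21.0) / 0.6167 = 17.0/0.6167 = 27.566 cmH2O·s/L.
C = Vt/(Pplat − PEEP) = 475.0 / (21.0 − 3) = 475.0/18.0 = 26.389 mL/cmH2O.
τ = R × C = 27.566 × 0.02639 L/cmH2O = 0.7275 s.
Fraction remaining = e^(−Te/τ) = e^(−1.24/0.7275) = 0.1819; trapped volume = 475.0 × 0.1819 = 86.403 mL.
Additional alveolar pressure from trapping ≈ V_trapped / C = 86.403 / 26.389 = 3.274 cmH2O.

3.3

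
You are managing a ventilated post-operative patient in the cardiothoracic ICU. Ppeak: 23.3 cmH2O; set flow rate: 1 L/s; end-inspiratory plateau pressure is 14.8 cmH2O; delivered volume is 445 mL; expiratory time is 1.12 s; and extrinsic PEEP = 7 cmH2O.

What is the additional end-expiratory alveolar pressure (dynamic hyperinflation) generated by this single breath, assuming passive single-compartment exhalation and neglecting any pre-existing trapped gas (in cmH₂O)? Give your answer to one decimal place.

0.8

R = (PIP − Pplat)/V̇ = (23.3 − 14.8) / 1 = 8.5/1 = 8.5 cmH2O·s/L.
C = Vt/(Pplat − PEEP) = 445.0 / (14.8 − 7) = 445.0/7.8 = 57.051 mL/cmH2O.
τ = R × C = 8.5 × 0.05705 L/cmH2O = 0.4849 s.
Fraction remaining = e^(−Te/τ) = e^(−1.12/0.4849) = 0.09929; trapped volume = 445.0 × 0.09929 = 44.184 mL.
Additional alveolar pressure from trapping ≈ V_trapped / C = 44.184 / 57.051 = 0.7745 cmH2O.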